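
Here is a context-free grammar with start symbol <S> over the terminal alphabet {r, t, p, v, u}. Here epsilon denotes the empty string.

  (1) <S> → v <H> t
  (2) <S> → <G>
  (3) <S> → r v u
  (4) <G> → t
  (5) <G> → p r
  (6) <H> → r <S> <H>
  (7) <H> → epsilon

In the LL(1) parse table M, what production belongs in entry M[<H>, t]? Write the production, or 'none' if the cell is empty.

FIRST(<G>) = {p, t}
FIRST(<H>) = {epsilon, r}
FIRST(<S>) = {p, r, t, v}  (via <G>)
FOLLOW(<S>) includes $ since <S> is the start symbol.
FOLLOW(<H>): in <S>→v <H> t, <H> is followed by t with FIRST {t}; in <H>→r <S> <H>, the suffix after <H> is empty (adds nothing new). Thus FOLLOW(<H>) = {t}.
For <H> → r <S> <H>: FIRST(r <S> <H>) = {r}, so it goes in M[<H>, t] for t ∈ {r}.
For <H> → epsilon: FIRST(epsilon) = {epsilon}, so it goes in M[<H>, t] for t ∈ {}; since epsilon ∈ FIRST, also for every t ∈ FOLLOW(<H>) = {t}.

<H> → epsilon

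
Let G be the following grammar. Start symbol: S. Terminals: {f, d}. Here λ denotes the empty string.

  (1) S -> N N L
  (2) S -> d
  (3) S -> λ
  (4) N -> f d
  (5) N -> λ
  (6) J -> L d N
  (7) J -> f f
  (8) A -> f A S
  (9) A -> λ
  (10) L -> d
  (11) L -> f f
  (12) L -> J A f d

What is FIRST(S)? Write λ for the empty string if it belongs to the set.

FIRST(N): from N->f d we get {f}; from N->λ we get {λ}. So FIRST(N) = {λ, f}.
FIRST(A): from A->f A S we get {f}; from A->λ we get {λ}. So FIRST(A) = {λ, f}.
FIRST(S): from S->N N L we get {d, f}; from S->d we get {d}; from S->λ we get {λ}. So FIRST(S) = {λ, d, f}.
FIRST(J): from J->L d N we get {d, f}; from J->f f we get {f}. So FIRST(J) = {d, f}.
FIRST(L): from L->d we get {d}; from L->f f we get {f}; from L->J A f d we get {d, f}. So FIRST(L) = {d, f}.

{λ, d, f}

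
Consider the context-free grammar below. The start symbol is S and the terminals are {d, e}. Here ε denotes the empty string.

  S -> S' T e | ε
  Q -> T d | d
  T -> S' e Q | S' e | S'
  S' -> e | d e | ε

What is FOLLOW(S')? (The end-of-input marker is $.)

{d, e}

FIRST(S'): from S'->e we get {e}; from S'->d e we get {d}; from S'->ε we get {ε}. So FIRST(S') = {ε, d, e}.
FIRST(T): from T->S' e Q we get {d, e}; from T->S' e we get {d, e}; from T->S' we get {ε, d, e}. So FIRST(T) = {ε, d, e}.
FIRST(S): from S->S' T e we get {d, e}; from S->ε we get {ε}. So FIRST(S) = {ε, d, e}.
FIRST(Q): from Q->T d we get {d, e}; from Q->d we get {d}. So FIRST(Q) = {d, e}.
FOLLOW(S) includes $ since S is the start symbol.
FOLLOW(S): S appears on no right-hand side. Thus FOLLOW(S) = {$}.
FOLLOW(T): in S->S' T e, T is followed by e with FIRST {e}; in Q->T d, T is followed by d with FIRST {d}. Thus FOLLOW(T) = {d, e}.
FOLLOW(Q): in T->S' e Q, the suffix after Q is empty, so FOLLOW(Q) ⊇ FOLLOW(T) = {d, e}. Thus FOLLOW(Q) = {d, e}.
FOLLOW(S'): in S->S' T e, S' is followed by T e with FIRST {d, e}; in T->S' e Q, S' is followed by e Q with FIRST {e}; in T->S' e, S' is followed by e with FIRST {e}; in T->S', the suffix after S' is empty, so FOLLOW(S') ⊇ FOLLOW(T) = {d, e}. Thus FOLLOW(S') = {d, e}.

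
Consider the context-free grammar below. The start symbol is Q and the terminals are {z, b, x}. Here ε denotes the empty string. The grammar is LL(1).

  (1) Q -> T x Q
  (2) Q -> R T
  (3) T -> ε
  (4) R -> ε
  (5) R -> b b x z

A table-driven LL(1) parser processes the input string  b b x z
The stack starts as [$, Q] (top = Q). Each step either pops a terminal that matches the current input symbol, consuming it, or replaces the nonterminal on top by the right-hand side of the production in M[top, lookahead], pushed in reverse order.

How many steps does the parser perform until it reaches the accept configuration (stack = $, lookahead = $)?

7

     Stack        Input      Action
  1  $ Q          b b x z $  expand Q -> R T
  2  $ T R        b b x z $  expand R -> b b x z
  3  $ T z x b b  b b x z $  match b
  4  $ T z x b    b x z $    match b
  5  $ T z x      x z $      match x
  6  $ T z        z $        match z
  7  $ T          $          expand T -> ε
Accept reached after 7 steps.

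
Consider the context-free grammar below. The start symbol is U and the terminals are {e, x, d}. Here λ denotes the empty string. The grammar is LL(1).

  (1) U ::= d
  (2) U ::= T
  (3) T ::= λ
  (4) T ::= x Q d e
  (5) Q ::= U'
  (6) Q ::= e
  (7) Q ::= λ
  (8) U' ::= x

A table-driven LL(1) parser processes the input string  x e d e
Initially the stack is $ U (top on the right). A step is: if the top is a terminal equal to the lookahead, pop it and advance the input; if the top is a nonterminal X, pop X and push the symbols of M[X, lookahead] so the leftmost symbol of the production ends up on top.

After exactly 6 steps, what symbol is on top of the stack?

step 1: stack=$ U  input=x e d e $  — expand U ::= T
step 2: stack=$ T  input=x e d e $  — expand T ::= x Q d e
step 3: stack=$ e d Q x  input=x e d e $  — match x
step 4: stack=$ e d Q  input=e d e $  — expand Q ::= e
step 5: stack=$ e d e  input=e d e $  — match e
step 6: stack=$ e d  input=d e $  — match d
Stack after step 6: $ e (top = e).

e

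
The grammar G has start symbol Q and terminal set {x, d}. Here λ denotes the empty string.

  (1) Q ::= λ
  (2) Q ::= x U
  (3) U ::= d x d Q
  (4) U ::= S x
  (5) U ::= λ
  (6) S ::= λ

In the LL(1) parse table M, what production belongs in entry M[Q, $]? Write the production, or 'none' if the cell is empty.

FIRST(Q): from Q::=λ we get {λ}; from Q::=x U we get {x}. So FIRST(Q) = {λ, x}.
FIRST(S): from S::=λ we get {λ}. So FIRST(S) = {λ}.
FIRST(U): from U::=d x d Q we get {d}; from U::=S x we get {x}; from U::=λ we get {λ}. So FIRST(U) = {λ, d, x}.
FOLLOW(Q) includes $ since Q is the start symbol.
FOLLOW(Q): in U::=d x d Q, the suffix after Q is empty, so FOLLOW(Q) ⊇ FOLLOW(U) = {$}. Thus FOLLOW(Q) = {$}.
FOLLOW(U): in Q::=x U, the suffix after U is empty, so FOLLOW(U) ⊇ FOLLOW(Q) = {$}. Thus FOLLOW(U) = {$}.
For Q ::= λ: FIRST(λ) = {λ}, so it goes in M[Q, t] for t ∈ {}; since λ ∈ FIRST, also for every t ∈ FOLLOW(Q) = {$}.
For Q ::= x U: FIRST(x U) = {x}, so it goes in M[Q, t] for t ∈ {x}.

Q ::= λ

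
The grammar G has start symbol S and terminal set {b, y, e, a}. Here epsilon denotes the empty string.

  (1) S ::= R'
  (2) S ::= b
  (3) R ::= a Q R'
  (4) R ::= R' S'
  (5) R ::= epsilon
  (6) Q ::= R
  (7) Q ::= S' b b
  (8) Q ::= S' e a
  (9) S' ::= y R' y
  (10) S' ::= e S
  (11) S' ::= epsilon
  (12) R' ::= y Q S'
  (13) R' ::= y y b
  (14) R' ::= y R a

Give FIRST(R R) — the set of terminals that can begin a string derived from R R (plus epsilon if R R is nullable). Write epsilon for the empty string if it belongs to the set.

{epsilon, a, y}

FIRST(S') = {epsilon, e, y}
FIRST(R') = {y}
FIRST(S) = {b, y}  (via R')
FIRST(R) = {epsilon, a, y}  (via R' S')
FIRST(Q) = {epsilon, a, b, e, y}  (via R, S' b b, S' e a)
FIRST(R R): take FIRST of each symbol in turn, carrying on past any symbol whose FIRST contains epsilon; result {epsilon, a, y}.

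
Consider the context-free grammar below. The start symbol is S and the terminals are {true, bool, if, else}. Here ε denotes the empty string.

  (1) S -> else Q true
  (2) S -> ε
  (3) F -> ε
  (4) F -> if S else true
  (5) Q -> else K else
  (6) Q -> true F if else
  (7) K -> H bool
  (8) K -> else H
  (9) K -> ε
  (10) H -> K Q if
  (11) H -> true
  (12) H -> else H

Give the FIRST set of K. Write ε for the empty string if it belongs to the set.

{ε, else, true}

FIRST(S) = {ε, else}
FIRST(F) = {ε, if}
FIRST(Q) = {else, true}
FIRST(K) = {ε, else, true}  (via H bool)
FIRST(H) = {else, true}  (via K Q if)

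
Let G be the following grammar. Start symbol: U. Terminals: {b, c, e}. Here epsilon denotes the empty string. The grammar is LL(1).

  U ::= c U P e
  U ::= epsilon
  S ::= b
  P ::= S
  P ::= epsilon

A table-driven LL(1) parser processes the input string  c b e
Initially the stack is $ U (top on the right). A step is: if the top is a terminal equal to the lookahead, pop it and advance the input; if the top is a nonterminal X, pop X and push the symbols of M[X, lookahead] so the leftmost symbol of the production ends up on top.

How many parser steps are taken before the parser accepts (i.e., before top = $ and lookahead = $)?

7

     Stack      Input    Action
  1  $ U        c b e $  expand U ::= c U P e
  2  $ e P U c  c b e $  match c
  3  $ e P U    b e $    expand U ::= epsilon
  4  $ e P      b e $    expand P ::= S
  5  $ e S      b e $    expand S ::= b
  6  $ e b      b e $    match b
  7  $ e        e $      match e
Accept reached after 7 steps.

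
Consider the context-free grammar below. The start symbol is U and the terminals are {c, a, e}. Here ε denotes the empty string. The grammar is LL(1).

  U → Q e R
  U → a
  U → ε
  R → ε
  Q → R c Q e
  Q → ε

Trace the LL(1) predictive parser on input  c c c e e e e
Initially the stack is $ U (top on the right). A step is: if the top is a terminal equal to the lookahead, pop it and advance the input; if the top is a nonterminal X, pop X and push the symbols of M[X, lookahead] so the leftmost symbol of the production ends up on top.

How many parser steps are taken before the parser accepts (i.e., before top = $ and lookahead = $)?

16

      Stack              Input            Action
   1  $ U                c c c e e e e $  expand U → Q e R
   2  $ R e Q            c c c e e e e $  expand Q → R c Q e
   3  $ R e e Q c R      c c c e e e e $  expand R → ε
   4  $ R e e Q c        c c c e e e e $  match c
   5  $ R e e Q          c c e e e e $    expand Q → R c Q e
   6  $ R e e e Q c R    c c e e e e $    expand R → ε
   7  $ R e e e Q c      c c e e e e $    match c
   8  $ R e e e Q        c e e e e $      expand Q → R c Q e
   9  $ R e e e e Q c R  c e e e e $      expand R → ε
  10  $ R e e e e Q c    c e e e e $      match c
  11  $ R e e e e Q      e e e e $        expand Q → ε
  12  $ R e e e e        e e e e $        match e
  13  $ R e e e          e e e $          match e
  14  $ R e e            e e $            match e
  15  $ R e              e $              match e
  16  $ R                $                expand R → ε
Accept reached after 16 steps.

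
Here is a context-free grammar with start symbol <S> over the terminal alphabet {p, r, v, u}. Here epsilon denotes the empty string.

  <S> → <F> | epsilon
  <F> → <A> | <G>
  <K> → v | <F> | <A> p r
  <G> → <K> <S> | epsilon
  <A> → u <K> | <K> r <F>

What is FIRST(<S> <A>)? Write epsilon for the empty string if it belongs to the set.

{r, u, v}

FIRST(<S>) = {epsilon, r, u, v}  (via <F>)
FIRST(<F>) = {epsilon, r, u, v}  (via <A>, <G>)
FIRST(<K>) = {epsilon, r, u, v}  (via <F>, <A> p r)
FIRST(<G>) = {epsilon, r, u, v}  (via <K> <S>)
FIRST(<A>) = {r, u, v}  (via <K> r <F>)
FIRST(<S> <A>): take FIRST of each symbol in turn, carrying on past any symbol whose FIRST contains epsilon; result {r, u, v}.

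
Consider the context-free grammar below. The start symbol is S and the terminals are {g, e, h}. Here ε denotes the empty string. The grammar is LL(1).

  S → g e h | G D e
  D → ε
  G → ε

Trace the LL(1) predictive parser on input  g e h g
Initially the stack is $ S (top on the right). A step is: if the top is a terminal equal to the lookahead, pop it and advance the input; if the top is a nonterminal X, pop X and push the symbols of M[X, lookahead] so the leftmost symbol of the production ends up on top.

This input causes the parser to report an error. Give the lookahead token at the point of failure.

step 1: stack=$ S  input=g e h g $  — expand S → g e h
step 2: stack=$ h e g  input=g e h g $  — match g
step 3: stack=$ h e  input=e h g $  — match e
step 4: stack=$ h  input=h g $  — match h
step 5: stack=$  input=g $  — error: stack empty but input remains

g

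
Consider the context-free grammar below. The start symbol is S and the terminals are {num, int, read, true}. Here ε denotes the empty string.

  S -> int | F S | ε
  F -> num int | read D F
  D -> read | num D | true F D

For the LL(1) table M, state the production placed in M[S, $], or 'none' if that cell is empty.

S -> ε

FIRST(F) = {num, read}
FIRST(D) = {num, read, true}
FIRST(S) = {ε, int, num, read}  (via F S)
FOLLOW(S) includes $ since S is the start symbol.
FOLLOW(S): in S->F S, the suffix after S is empty (adds nothing new). Thus FOLLOW(S) = {$}.
For S -> int: FIRST(int) = {int}, so it goes in M[S, t] for t ∈ {int}.
For S -> F S: FIRST(F S) = {num, read}, so it goes in M[S, t] for t ∈ {num, read}.
For S -> ε: FIRST(ε) = {ε}, so it goes in M[S, t] for t ∈ {}; since ε ∈ FIRST, also for every t ∈ FOLLOW(S) = {$}.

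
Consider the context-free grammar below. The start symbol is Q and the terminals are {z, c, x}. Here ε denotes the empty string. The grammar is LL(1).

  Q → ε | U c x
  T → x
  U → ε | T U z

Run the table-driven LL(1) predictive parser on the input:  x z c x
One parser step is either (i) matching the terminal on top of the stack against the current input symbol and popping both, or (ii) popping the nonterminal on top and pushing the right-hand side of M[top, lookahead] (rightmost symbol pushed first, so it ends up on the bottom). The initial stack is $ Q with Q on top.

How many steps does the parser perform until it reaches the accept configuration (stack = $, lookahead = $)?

8

step 1: stack=$ Q  input=x z c x $  — expand Q → U c x
step 2: stack=$ x c U  input=x z c x $  — expand U → T U z
step 3: stack=$ x c z U T  input=x z c x $  — expand T → x
step 4: stack=$ x c z U x  input=x z c x $  — match x
step 5: stack=$ x c z U  input=z c x $  — expand U → ε
step 6: stack=$ x c z  input=z c x $  — match z
step 7: stack=$ x c  input=c x $  — match c
step 8: stack=$ x  input=x $  — match x
Accept reached after 8 steps.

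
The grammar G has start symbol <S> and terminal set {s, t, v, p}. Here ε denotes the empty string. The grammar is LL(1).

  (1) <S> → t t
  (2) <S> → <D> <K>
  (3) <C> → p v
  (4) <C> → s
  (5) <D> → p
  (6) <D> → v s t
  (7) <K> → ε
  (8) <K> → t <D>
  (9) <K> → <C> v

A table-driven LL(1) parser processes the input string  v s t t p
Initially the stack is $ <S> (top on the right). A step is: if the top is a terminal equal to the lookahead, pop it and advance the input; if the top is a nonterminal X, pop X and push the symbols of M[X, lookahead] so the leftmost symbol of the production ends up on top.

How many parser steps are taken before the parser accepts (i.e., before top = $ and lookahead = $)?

     Stack        Input        Action
  1  $ <S>        v s t t p $  expand <S> → <D> <K>
  2  $ <K> <D>    v s t t p $  expand <D> → v s t
  3  $ <K> t s v  v s t t p $  match v
  4  $ <K> t s    s t t p $    match s
  5  $ <K> t      t t p $      match t
  6  $ <K>        t p $        expand <K> → t <D>
  7  $ <D> t      t p $        match t
  8  $ <D>        p $          expand <D> → p
  9  $ p          p $          match p
Accept reached after 9 steps.

9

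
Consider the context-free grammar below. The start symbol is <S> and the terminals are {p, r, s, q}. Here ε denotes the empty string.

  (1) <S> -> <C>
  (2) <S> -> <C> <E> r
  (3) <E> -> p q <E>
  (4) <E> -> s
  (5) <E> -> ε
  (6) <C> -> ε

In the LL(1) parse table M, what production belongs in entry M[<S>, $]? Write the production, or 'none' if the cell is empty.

<S> -> <C>

FIRST(<E>) = {ε, p, s}
FIRST(<C>) = {ε}
FIRST(<S>) = {ε, p, r, s}  (via <C>, <C> <E> r)
FOLLOW(<S>) includes $ since <S> is the start symbol.
FOLLOW(<S>): <S> appears on no right-hand side. Thus FOLLOW(<S>) = {$}.
For <S> -> <C>: FIRST(<C>) = {ε}, so it goes in M[<S>, t] for t ∈ {}; since ε ∈ FIRST, also for every t ∈ FOLLOW(<S>) = {$}.
For <S> -> <C> <E> r: FIRST(<C> <E> r) = {p, r, s}, so it goes in M[<S>, t] for t ∈ {p, r, s}.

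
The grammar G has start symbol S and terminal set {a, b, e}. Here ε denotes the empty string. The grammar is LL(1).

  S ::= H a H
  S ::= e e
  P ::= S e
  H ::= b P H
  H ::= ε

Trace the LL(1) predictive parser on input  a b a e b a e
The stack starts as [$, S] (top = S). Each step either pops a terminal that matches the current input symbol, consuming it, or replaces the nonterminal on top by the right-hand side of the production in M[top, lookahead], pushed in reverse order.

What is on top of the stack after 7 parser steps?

H

     Stack    Input            Action
  1  $ S      a b a e b a e $  expand S ::= H a H
  2  $ H a H  a b a e b a e $  expand H ::= ε
  3  $ H a    a b a e b a e $  match a
  4  $ H      b a e b a e $    expand H ::= b P H
  5  $ H P b  b a e b a e $    match b
  6  $ H P    a e b a e $      expand P ::= S e
  7  $ H e S  a e b a e $      expand S ::= H a H
Stack after step 7: $ H e H a H (top = H).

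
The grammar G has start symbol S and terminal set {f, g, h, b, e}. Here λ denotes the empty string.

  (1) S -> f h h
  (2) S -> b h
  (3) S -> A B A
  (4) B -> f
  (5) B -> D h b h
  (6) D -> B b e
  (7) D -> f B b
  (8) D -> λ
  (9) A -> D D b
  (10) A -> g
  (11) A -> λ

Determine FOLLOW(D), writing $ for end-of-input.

FIRST(S): from S->f h h we get {f}; from S->b h we get {b}; from S->A B A we get {b, f, g, h}. So FIRST(S) = {b, f, g, h}.
FIRST(B): from B->f we get {f}; from B->D h b h we get {f, h}. So FIRST(B) = {f, h}.
FIRST(D): from D->B b e we get {f, h}; from D->f B b we get {f}; from D->λ we get {λ}. So FIRST(D) = {λ, f, h}.
FIRST(A): from A->D D b we get {b, f, h}; from A->g we get {g}; from A->λ we get {λ}. So FIRST(A) = {λ, b, f, g, h}.
FOLLOW(S) includes $ since S is the start symbol.
FOLLOW(S): S appears on no right-hand side. Thus FOLLOW(S) = {$}.
FOLLOW(B): in S->A B A, B is followed by A with FIRST {λ, b, f, g, h}; in S->A B A, the suffix after B is nullable, so FOLLOW(B) ⊇ FOLLOW(S) = {$}; in D->B b e, B is followed by b e with FIRST {b}; in D->f B b, B is followed by b with FIRST {b}. Thus FOLLOW(B) = {$, b, f, g, h}.
FOLLOW(D): in B->D h b h, D is followed by h b h with FIRST {h}; in A->D D b (occurrence 1), D is followed by D b with FIRST {b, f, h}; in A->D D b (occurrence 2), D is followed by b with FIRST {b}. Thus FOLLOW(D) = {b, f, h}.
FOLLOW(A): in S->A B A (occurrence 1), A is followed by B A with FIRST {f, h}; in S->A B A (occurrence 2), the suffix after A is empty, so FOLLOW(A) ⊇ FOLLOW(S) = {$}. Thus FOLLOW(A) = {$, f, h}.

{b, f, h}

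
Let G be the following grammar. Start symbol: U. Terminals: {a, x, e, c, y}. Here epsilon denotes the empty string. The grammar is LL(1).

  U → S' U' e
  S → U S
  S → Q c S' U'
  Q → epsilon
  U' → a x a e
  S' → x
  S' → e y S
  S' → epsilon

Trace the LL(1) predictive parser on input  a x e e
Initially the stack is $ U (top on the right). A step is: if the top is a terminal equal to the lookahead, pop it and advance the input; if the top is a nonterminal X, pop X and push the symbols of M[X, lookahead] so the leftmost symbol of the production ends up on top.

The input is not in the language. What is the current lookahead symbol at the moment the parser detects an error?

e

     Stack        Input      Action
  1  $ U          a x e e $  expand U → S' U' e
  2  $ e U' S'    a x e e $  expand S' → epsilon
  3  $ e U'       a x e e $  expand U' → a x a e
  4  $ e e a x a  a x e e $  match a
  5  $ e e a x    x e e $    match x
  6  $ e e a      e e $      error: top is terminal a but lookahead is e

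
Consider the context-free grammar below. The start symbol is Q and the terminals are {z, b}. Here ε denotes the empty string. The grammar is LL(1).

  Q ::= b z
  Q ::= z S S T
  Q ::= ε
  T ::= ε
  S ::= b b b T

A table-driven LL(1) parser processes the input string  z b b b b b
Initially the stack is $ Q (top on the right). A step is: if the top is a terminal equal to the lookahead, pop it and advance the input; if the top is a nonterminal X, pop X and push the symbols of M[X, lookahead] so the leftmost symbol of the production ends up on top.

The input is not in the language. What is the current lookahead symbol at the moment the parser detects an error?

$

      Stack          Input          Action
   1  $ Q            z b b b b b $  expand Q ::= z S S T
   2  $ T S S z      z b b b b b $  match z
   3  $ T S S        b b b b b $    expand S ::= b b b T
   4  $ T S T b b b  b b b b b $    match b
   5  $ T S T b b    b b b b $      match b
   6  $ T S T b      b b b $        match b
   7  $ T S T        b b $          expand T ::= ε
   8  $ T S          b b $          expand S ::= b b b T
   9  $ T T b b b    b b $          match b
  10  $ T T b b      b $            match b
  11  $ T T b        $              error: top is terminal b but lookahead is $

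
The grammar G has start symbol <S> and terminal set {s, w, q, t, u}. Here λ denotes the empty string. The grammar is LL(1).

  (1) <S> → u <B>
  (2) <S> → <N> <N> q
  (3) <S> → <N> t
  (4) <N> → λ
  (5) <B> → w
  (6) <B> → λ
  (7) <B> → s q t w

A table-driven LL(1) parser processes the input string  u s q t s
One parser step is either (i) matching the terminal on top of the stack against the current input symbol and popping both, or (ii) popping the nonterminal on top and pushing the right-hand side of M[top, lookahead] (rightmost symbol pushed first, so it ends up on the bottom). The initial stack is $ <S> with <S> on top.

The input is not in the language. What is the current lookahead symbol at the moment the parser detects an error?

s

     Stack      Input        Action
  1  $ <S>      u s q t s $  expand <S> → u <B>
  2  $ <B> u    u s q t s $  match u
  3  $ <B>      s q t s $    expand <B> → s q t w
  4  $ w t q s  s q t s $    match s
  5  $ w t q    q t s $      match q
  6  $ w t      t s $        match t
  7  $ w        s $          error: top is terminal w but lookahead is s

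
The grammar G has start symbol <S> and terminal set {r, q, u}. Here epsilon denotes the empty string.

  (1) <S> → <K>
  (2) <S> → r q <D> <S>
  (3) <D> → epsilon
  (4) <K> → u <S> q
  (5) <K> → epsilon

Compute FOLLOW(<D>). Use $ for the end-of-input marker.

FIRST(<D>): from <D>→epsilon we get {epsilon}. So FIRST(<D>) = {epsilon}.
FIRST(<K>): from <K>→u <S> q we get {u}; from <K>→epsilon we get {epsilon}. So FIRST(<K>) = {epsilon, u}.
FIRST(<S>): from <S>→<K> we get {epsilon, u}; from <S>→r q <D> <S> we get {r}. So FIRST(<S>) = {epsilon, r, u}.
FOLLOW(<S>) includes $ since <S> is the start symbol.
FOLLOW(<S>): in <S>→r q <D> <S>, the suffix after <S> is empty (adds nothing new); in <K>→u <S> q, <S> is followed by q with FIRST {q}. Thus FOLLOW(<S>) = {$, q}.
FOLLOW(<D>): in <S>→r q <D> <S>, <D> is followed by <S> with FIRST {epsilon, r, u}; in <S>→r q <D> <S>, the suffix after <D> is nullable, so FOLLOW(<D>) ⊇ FOLLOW(<S>) = {$, q}. Thus FOLLOW(<D>) = {$, q, r, u}.
FOLLOW(<K>): in <S>→<K>, the suffix after <K> is empty, so FOLLOW(<K>) ⊇ FOLLOW(<S>) = {$, q}. Thus FOLLOW(<K>) = {$, q}.

{$, q, r, u}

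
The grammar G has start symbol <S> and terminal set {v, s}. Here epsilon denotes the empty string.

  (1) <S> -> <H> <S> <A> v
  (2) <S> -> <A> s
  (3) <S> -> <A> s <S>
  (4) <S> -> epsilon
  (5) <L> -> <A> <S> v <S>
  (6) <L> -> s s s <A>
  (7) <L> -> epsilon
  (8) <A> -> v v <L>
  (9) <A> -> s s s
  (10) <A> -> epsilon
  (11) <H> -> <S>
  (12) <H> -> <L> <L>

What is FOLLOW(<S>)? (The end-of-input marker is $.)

{$, s, v}

FIRST(<A>): from <A>->v v <L> we get {v}; from <A>->s s s we get {s}; from <A>->epsilon we get {epsilon}. So FIRST(<A>) = {epsilon, s, v}.
FIRST(<S>): from <S>-><H> <S> <A> v we get {s, v}; from <S>-><A> s we get {s, v}; from <S>-><A> s <S> we get {s, v}; from <S>->epsilon we get {epsilon}. So FIRST(<S>) = {epsilon, s, v}.
FIRST(<L>): from <L>-><A> <S> v <S> we get {s, v}; from <L>->s s s <A> we get {s}; from <L>->epsilon we get {epsilon}. So FIRST(<L>) = {epsilon, s, v}.
FIRST(<H>): from <H>-><S> we get {epsilon, s, v}; from <H>-><L> <L> we get {epsilon, s, v}. So FIRST(<H>) = {epsilon, s, v}.
FOLLOW(<S>) includes $ since <S> is the start symbol.
FOLLOW(<H>): in <S>-><H> <S> <A> v, <H> is followed by <S> <A> v with FIRST {s, v}. Thus FOLLOW(<H>) = {s, v}.
FOLLOW(<S>): in <S>-><H> <S> <A> v, <S> is followed by <A> v with FIRST {s, v}; in <S>-><A> s <S>, the suffix after <S> is empty (adds nothing new); in <L>-><A> <S> v <S> (occurrence 1), <S> is followed by v <S> with FIRST {v}; in <L>-><A> <S> v <S> (occurrence 2), the suffix after <S> is empty, so FOLLOW(<S>) ⊇ FOLLOW(<L>) = {s, v}; in <H>-><S>, the suffix after <S> is empty, so FOLLOW(<S>) ⊇ FOLLOW(<H>) = {s, v}. Thus FOLLOW(<S>) = {$, s, v}.
FOLLOW(<L>): in <A>->v v <L>, the suffix after <L> is empty, so FOLLOW(<L>) ⊇ FOLLOW(<A>) = {s, v}; in <H>-><L> <L> (occurrence 1), <L> is followed by <L> with FIRST {epsilon, s, v}; in <H>-><L> <L> (occurrence 1), the suffix after <L> is nullable, so FOLLOW(<L>) ⊇ FOLLOW(<H>) = {s, v}; in <H>-><L> <L> (occurrence 2), the suffix after <L> is empty, so FOLLOW(<L>) ⊇ FOLLOW(<H>) = {s, v}. Thus FOLLOW(<L>) = {s, v}.
FOLLOW(<A>): in <S>-><H> <S> <A> v, <A> is followed by v with FIRST {v}; in <S>-><A> s, <A> is followed by s with FIRST {s}; in <S>-><A> s <S>, <A> is followed by s <S> with FIRST {s}; in <L>-><A> <S> v <S>, <A> is followed by <S> v <S> with FIRST {s, v}; in <L>->s s s <A>, the suffix after <A> is empty, so FOLLOW(<A>) ⊇ FOLLOW(<L>) = {s, v}. Thus FOLLOW(<A>) = {s, v}.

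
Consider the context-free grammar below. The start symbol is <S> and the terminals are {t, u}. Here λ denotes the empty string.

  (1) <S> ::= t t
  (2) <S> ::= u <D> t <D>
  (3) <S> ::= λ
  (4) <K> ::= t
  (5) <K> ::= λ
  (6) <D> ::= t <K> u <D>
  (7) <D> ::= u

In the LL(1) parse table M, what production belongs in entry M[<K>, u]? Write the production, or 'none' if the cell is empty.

<K> ::= λ

FIRST(<S>) = {λ, t, u}
FIRST(<K>) = {λ, t}
FIRST(<D>) = {t, u}
FOLLOW(<S>) includes $ since <S> is the start symbol.
FOLLOW(<K>): in <D>::=t <K> u <D>, <K> is followed by u <D> with FIRST {u}. Thus FOLLOW(<K>) = {u}.
For <K> ::= t: FIRST(t) = {t}, so it goes in M[<K>, t] for t ∈ {t}.
For <K> ::= λ: FIRST(λ) = {λ}, so it goes in M[<K>, t] for t ∈ {}; since λ ∈ FIRST, also for every t ∈ FOLLOW(<K>) = {u}.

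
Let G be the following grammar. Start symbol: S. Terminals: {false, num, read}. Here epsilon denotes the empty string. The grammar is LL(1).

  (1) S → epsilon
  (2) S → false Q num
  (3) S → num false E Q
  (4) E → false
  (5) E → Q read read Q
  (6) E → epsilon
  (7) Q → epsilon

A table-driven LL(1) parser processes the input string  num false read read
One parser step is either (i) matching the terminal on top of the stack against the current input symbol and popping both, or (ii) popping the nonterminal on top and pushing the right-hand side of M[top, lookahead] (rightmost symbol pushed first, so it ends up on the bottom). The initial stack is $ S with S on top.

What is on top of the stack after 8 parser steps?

Q

step 1: stack=$ S  input=num false read read $  — expand S → num false E Q
step 2: stack=$ Q E false num  input=num false read read $  — match num
step 3: stack=$ Q E false  input=false read read $  — match false
step 4: stack=$ Q E  input=read read $  — expand E → Q read read Q
step 5: stack=$ Q Q read read Q  input=read read $  — expand Q → epsilon
step 6: stack=$ Q Q read read  input=read read $  — match read
step 7: stack=$ Q Q read  input=read $  — match read
step 8: stack=$ Q Q  input=$  — expand Q → epsilon
Stack after step 8: $ Q (top = Q).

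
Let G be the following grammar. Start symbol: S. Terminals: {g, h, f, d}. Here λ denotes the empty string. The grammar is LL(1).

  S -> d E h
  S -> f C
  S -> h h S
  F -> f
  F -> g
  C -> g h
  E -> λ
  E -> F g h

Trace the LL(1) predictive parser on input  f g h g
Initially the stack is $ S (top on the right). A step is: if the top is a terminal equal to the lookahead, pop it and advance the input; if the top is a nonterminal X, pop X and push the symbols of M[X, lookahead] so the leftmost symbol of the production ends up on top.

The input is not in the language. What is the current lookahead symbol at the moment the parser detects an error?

g

step 1: stack=$ S  input=f g h g $  — expand S -> f C
step 2: stack=$ C f  input=f g h g $  — match f
step 3: stack=$ C  input=g h g $  — expand C -> g h
step 4: stack=$ h g  input=g h g $  — match g
step 5: stack=$ h  input=h g $  — match h
step 6: stack=$  input=g $  — error: stack empty but input remains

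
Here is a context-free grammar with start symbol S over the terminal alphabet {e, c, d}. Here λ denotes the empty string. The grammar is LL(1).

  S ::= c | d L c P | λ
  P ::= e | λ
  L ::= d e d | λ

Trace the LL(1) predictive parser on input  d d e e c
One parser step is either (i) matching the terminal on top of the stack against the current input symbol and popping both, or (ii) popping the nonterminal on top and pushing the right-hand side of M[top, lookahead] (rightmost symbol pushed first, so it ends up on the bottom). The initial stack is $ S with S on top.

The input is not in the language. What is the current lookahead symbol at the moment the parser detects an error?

e

step 1: stack=$ S  input=d d e e c $  — expand S ::= d L c P
step 2: stack=$ P c L d  input=d d e e c $  — match d
step 3: stack=$ P c L  input=d e e c $  — expand L ::= d e d
step 4: stack=$ P c d e d  input=d e e c $  — match d
step 5: stack=$ P c d e  input=e e c $  — match e
step 6: stack=$ P c d  input=e c $  — error: top is terminal d but lookahead is e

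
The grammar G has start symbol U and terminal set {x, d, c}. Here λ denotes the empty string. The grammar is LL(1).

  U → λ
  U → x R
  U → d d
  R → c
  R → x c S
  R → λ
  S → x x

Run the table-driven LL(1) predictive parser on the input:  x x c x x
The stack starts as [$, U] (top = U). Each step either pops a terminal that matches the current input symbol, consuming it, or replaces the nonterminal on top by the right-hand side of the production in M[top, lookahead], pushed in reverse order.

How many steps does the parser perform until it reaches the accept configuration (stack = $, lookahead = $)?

8

step 1: stack=$ U  input=x x c x x $  — expand U → x R
step 2: stack=$ R x  input=x x c x x $  — match x
step 3: stack=$ R  input=x c x x $  — expand R → x c S
step 4: stack=$ S c x  input=x c x x $  — match x
step 5: stack=$ S c  input=c x x $  — match c
step 6: stack=$ S  input=x x $  — expand S → x x
step 7: stack=$ x x  input=x x $  — match x
step 8: stack=$ x  input=x $  — match x
Accept reached after 8 steps.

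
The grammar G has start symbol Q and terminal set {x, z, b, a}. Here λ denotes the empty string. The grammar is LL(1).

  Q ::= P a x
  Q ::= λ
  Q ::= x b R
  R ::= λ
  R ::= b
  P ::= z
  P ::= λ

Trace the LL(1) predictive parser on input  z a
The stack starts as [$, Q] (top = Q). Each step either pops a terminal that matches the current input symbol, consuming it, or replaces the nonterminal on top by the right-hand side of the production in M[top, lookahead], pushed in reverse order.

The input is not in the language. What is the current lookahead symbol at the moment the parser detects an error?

$

     Stack    Input  Action
  1  $ Q      z a $  expand Q ::= P a x
  2  $ x a P  z a $  expand P ::= z
  3  $ x a z  z a $  match z
  4  $ x a    a $    match a
  5  $ x      $      error: top is terminal x but lookahead is $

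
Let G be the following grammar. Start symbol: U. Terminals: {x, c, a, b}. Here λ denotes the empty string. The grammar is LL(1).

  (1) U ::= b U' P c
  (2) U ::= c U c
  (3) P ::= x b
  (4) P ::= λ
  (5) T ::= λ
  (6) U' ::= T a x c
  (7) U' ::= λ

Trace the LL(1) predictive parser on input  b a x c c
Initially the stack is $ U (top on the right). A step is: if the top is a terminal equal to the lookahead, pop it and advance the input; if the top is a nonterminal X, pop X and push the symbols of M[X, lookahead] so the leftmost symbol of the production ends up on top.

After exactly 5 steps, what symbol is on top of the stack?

     Stack          Input        Action
  1  $ U            b a x c c $  expand U ::= b U' P c
  2  $ c P U' b     b a x c c $  match b
  3  $ c P U'       a x c c $    expand U' ::= T a x c
  4  $ c P c x a T  a x c c $    expand T ::= λ
  5  $ c P c x a    a x c c $    match a
Stack after step 5: $ c P c x (top = x).

x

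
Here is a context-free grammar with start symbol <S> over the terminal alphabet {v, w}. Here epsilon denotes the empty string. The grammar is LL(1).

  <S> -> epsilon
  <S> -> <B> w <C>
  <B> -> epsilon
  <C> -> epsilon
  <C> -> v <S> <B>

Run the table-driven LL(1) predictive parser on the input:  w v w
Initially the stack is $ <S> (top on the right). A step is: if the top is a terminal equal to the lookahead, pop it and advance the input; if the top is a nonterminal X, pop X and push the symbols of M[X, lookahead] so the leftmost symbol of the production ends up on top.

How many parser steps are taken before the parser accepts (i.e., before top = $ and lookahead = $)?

step 1: stack=$ <S>  input=w v w $  — expand <S> -> <B> w <C>
step 2: stack=$ <C> w <B>  input=w v w $  — expand <B> -> epsilon
step 3: stack=$ <C> w  input=w v w $  — match w
step 4: stack=$ <C>  input=v w $  — expand <C> -> v <S> <B>
step 5: stack=$ <B> <S> v  input=v w $  — match v
step 6: stack=$ <B> <S>  input=w $  — expand <S> -> <B> w <C>
step 7: stack=$ <B> <C> w <B>  input=w $  — expand <B> -> epsilon
step 8: stack=$ <B> <C> w  input=w $  — match w
step 9: stack=$ <B> <C>  input=$  — expand <C> -> epsilon
step 10: stack=$ <B>  input=$  — expand <B> -> epsilon
Accept reached after 10 steps.

10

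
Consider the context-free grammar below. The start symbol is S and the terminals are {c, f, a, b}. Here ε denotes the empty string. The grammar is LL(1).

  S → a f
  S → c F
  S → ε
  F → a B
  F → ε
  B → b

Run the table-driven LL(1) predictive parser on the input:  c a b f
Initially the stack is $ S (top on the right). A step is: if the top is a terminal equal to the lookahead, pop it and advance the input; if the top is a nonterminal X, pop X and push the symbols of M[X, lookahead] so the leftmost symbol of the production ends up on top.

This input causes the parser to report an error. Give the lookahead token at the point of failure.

f

     Stack  Input      Action
  1  $ S    c a b f $  expand S → c F
  2  $ F c  c a b f $  match c
  3  $ F    a b f $    expand F → a B
  4  $ B a  a b f $    match a
  5  $ B    b f $      expand B → b
  6  $ b    b f $      match b
  7  $      f $        error: stack empty but input remains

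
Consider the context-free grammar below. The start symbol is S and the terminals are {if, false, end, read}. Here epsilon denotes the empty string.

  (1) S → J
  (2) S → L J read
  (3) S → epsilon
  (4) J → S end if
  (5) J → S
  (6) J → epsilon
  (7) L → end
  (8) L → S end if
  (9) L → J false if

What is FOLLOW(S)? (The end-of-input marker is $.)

{$, end, false, read}

FIRST(S) = {epsilon, end, false}  (via J, L J read)
FIRST(J) = {epsilon, end, false}  (via S end if, S)
FIRST(L) = {end, false}  (via S end if, J false if)
FOLLOW(S) includes $ since S is the start symbol.
FOLLOW(L): in S→L J read, L is followed by J read with FIRST {end, false, read}. Thus FOLLOW(L) = {end, false, read}.
FOLLOW(S): in J→S end if, S is followed by end if with FIRST {end}; in J→S, the suffix after S is empty, so FOLLOW(S) ⊇ FOLLOW(J) = {$, end, false, read}; in L→S end if, S is followed by end if with FIRST {end}. Thus FOLLOW(S) = {$, end, false, read}.
FOLLOW(J): in S→J, the suffix after J is empty, so FOLLOW(J) ⊇ FOLLOW(S) = {$, end, false, read}; in S→L J read, J is followed by read with FIRST {read}; in L→J false if, J is followed by false if with FIRST {false}. Thus FOLLOW(J) = {$, end, false, read}.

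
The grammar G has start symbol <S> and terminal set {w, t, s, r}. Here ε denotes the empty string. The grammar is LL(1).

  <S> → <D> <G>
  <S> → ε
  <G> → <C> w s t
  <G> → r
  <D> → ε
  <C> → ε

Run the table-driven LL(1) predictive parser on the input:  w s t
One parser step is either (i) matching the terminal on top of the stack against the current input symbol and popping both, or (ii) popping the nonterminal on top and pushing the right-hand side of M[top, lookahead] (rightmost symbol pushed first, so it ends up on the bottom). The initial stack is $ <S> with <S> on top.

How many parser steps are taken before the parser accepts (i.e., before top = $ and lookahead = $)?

     Stack        Input    Action
  1  $ <S>        w s t $  expand <S> → <D> <G>
  2  $ <G> <D>    w s t $  expand <D> → ε
  3  $ <G>        w s t $  expand <G> → <C> w s t
  4  $ t s w <C>  w s t $  expand <C> → ε
  5  $ t s w      w s t $  match w
  6  $ t s        s t $    match s
  7  $ t          t $      match t
Accept reached after 7 steps.

7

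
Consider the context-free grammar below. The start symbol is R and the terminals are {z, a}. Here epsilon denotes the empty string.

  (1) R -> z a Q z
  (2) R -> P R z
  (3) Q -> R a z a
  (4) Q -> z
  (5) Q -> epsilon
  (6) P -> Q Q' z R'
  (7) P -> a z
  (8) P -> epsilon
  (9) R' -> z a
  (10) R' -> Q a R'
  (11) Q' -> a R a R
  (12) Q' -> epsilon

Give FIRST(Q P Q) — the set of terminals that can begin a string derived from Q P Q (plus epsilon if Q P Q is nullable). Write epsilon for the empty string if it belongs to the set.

FIRST(Q') = {epsilon, a}
FIRST(R) = {a, z}  (via P R z)
FIRST(Q) = {epsilon, a, z}  (via R a z a)
FIRST(P) = {epsilon, a, z}  (via Q Q' z R')
FIRST(R') = {a, z}  (via Q a R')
FIRST(Q P Q): take FIRST of each symbol in turn, carrying on past any symbol whose FIRST contains epsilon; result {epsilon, a, z}.

{epsilon, a, z}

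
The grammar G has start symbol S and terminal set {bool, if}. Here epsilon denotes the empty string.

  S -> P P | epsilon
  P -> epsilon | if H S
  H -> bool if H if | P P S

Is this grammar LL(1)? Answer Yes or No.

No

FIRST(S) = {epsilon, if}
FIRST(P) = {epsilon, if}
FIRST(H) = {epsilon, bool, if}
FOLLOW(S) = {$, if}
FOLLOW(P) = {$, if}
FOLLOW(H) = {$, if}
Cell M[P, if] receives both P -> epsilon and P -> if H S — the grammar is not LL(1).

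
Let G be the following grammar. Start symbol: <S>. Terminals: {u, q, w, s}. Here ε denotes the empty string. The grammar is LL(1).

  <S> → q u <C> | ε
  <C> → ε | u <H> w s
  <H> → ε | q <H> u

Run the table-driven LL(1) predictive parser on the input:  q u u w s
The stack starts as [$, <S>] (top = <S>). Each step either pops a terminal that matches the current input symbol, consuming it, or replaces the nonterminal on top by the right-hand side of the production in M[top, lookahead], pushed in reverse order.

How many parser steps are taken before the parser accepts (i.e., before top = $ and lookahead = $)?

step 1: stack=$ <S>  input=q u u w s $  — expand <S> → q u <C>
step 2: stack=$ <C> u q  input=q u u w s $  — match q
step 3: stack=$ <C> u  input=u u w s $  — match u
step 4: stack=$ <C>  input=u w s $  — expand <C> → u <H> w s
step 5: stack=$ s w <H> u  input=u w s $  — match u
step 6: stack=$ s w <H>  input=w s $  — expand <H> → ε
step 7: stack=$ s w  input=w s $  — match w
step 8: stack=$ s  input=s $  — match s
Accept reached after 8 steps.

8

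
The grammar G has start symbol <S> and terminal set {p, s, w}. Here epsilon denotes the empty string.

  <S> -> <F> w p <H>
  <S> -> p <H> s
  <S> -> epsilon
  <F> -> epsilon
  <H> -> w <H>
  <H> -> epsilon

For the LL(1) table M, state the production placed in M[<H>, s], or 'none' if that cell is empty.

FIRST(<F>): from <F>->epsilon we get {epsilon}. So FIRST(<F>) = {epsilon}.
FIRST(<H>): from <H>->w <H> we get {w}; from <H>->epsilon we get {epsilon}. So FIRST(<H>) = {epsilon, w}.
FIRST(<S>): from <S>-><F> w p <H> we get {w}; from <S>->p <H> s we get {p}; from <S>->epsilon we get {epsilon}. So FIRST(<S>) = {epsilon, p, w}.
FOLLOW(<S>) includes $ since <S> is the start symbol.
FOLLOW(<S>): <S> appears on no right-hand side. Thus FOLLOW(<S>) = {$}.
FOLLOW(<H>): in <S>-><F> w p <H>, the suffix after <H> is empty, so FOLLOW(<H>) ⊇ FOLLOW(<S>) = {$}; in <S>->p <H> s, <H> is followed by s with FIRST {s}; in <H>->w <H>, the suffix after <H> is empty (adds nothing new). Thus FOLLOW(<H>) = {$, s}.
For <H> -> w <H>: FIRST(w <H>) = {w}, so it goes in M[<H>, t] for t ∈ {w}.
For <H> -> epsilon: FIRST(epsilon) = {epsilon}, so it goes in M[<H>, t] for t ∈ {}; since epsilon ∈ FIRST, also for every t ∈ FOLLOW(<H>) = {$, s}.

<H> -> epsilon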